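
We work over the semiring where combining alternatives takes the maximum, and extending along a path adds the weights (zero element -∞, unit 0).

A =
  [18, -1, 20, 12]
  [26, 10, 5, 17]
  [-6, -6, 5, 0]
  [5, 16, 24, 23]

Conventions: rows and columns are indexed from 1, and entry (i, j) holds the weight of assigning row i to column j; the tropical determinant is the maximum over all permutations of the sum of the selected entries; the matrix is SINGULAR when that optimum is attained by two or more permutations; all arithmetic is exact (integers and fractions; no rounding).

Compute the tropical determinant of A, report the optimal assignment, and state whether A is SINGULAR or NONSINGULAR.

σ = (1, 2, 3, 4): 18 + 10 + 5 + 23 = 56
σ = (1, 2, 4, 3): 18 + 10 + 0 + 24 = 52
σ = (1, 3, 2, 4): 18 + 5 + (-6) + 23 = 40
σ = (1, 3, 4, 2): 18 + 5 + 0 + 16 = 39
σ = (1, 4, 2, 3): 18 + 17 + (-6) + 24 = 53
σ = (1, 4, 3, 2): 18 + 17 + 5 + 16 = 56
σ = (2, 1, 3, 4): (-1) + 26 + 5 + 23 = 53
σ = (2, 1, 4, 3): (-1) + 26 + 0 + 24 = 49
σ = (2, 3, 1, 4): (-1) + 5 + (-6) + 23 = 21
σ = (2, 3, 4, 1): (-1) + 5 + 0 + 5 = 9
σ = (2, 4, 1, 3): (-1) + 17 + (-6) + 24 = 34
σ = (2, 4, 3, 1): (-1) + 17 + 5 + 5 = 26
σ = (3, 1, 2, 4): 20 + 26 + (-6) + 23 = 63
σ = (3, 1, 4, 2): 20 + 26 + 0 + 16 = 62
σ = (3, 2, 1, 4): 20 + 10 + (-6) + 23 = 47
σ = (3, 2, 4, 1): 20 + 10 + 0 + 5 = 35
σ = (3, 4, 1, 2): 20 + 17 + (-6) + 16 = 47
σ = (3, 4, 2, 1): 20 + 17 + (-6) + 5 = 36
σ = (4, 1, 2, 3): 12 + 26 + (-6) + 24 = 56
σ = (4, 1, 3, 2): 12 + 26 + 5 + 16 = 59
σ = (4, 2, 1, 3): 12 + 10 + (-6) + 24 = 40
σ = (4, 2, 3, 1): 12 + 10 + 5 + 5 = 32
σ = (4, 3, 1, 2): 12 + 5 + (-6) + 16 = 27
σ = (4, 3, 2, 1): 12 + 5 + (-6) + 5 = 16
Optimal value attained by: σ = (3, 1, 2, 4).
Answer: det⊕(A) = 63; verdict: NONSINGULAR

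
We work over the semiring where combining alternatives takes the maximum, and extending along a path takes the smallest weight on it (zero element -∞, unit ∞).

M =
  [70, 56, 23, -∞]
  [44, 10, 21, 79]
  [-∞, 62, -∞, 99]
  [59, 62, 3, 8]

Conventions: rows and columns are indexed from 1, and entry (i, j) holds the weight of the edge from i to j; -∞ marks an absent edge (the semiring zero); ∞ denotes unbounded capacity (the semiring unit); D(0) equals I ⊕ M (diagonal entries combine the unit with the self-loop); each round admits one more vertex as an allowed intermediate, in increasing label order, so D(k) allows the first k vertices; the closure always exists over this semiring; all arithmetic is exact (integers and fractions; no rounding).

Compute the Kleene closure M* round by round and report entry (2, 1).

D(0):
  [∞, 56, 23, -∞]
  [44, ∞, 21, 79]
  [-∞, 62, ∞, 99]
  [59, 62, 3, ∞]
D(1):
  [∞, 56, 23, -∞]
  [44, ∞, 23, 79]
  [-∞, 62, ∞, 99]
  [59, 62, 23, ∞]
D(2):
  [∞, 56, 23, 56]
  [44, ∞, 23, 79]
  [44, 62, ∞, 99]
  [59, 62, 23, ∞]
D(3):
  [∞, 56, 23, 56]
  [44, ∞, 23, 79]
  [44, 62, ∞, 99]
  [59, 62, 23, ∞]
D(4):
  [∞, 56, 23, 56]
  [59, ∞, 23, 79]
  [59, 62, ∞, 99]
  [59, 62, 23, ∞]
Answer: M*[2][1] = 59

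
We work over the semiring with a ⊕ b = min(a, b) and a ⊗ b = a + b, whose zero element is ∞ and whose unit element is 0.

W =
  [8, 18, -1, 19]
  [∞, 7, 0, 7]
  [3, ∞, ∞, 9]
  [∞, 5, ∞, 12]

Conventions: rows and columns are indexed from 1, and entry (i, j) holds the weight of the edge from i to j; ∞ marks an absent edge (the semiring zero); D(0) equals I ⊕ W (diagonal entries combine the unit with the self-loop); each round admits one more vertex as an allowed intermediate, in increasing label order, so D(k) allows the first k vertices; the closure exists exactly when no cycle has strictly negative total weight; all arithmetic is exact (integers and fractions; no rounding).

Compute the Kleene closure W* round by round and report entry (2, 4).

D(0):
  [0, 18, -1, 19]
  [∞, 0, 0, 7]
  [3, ∞, 0, 9]
  [∞, 5, ∞, 0]
D(1):
  [0, 18, -1, 19]
  [∞, 0, 0, 7]
  [3, 21, 0, 9]
  [∞, 5, ∞, 0]
D(2):
  [0, 18, -1, 19]
  [∞, 0, 0, 7]
  [3, 21, 0, 9]
  [∞, 5, 5, 0]
D(3):
  [0, 18, -1, 8]
  [3, 0, 0, 7]
  [3, 21, 0, 9]
  [8, 5, 5, 0]
D(4):
  [0, 13, -1, 8]
  [3, 0, 0, 7]
  [3, 14, 0, 9]
  [8, 5, 5, 0]
Answer: W*[2][4] = 7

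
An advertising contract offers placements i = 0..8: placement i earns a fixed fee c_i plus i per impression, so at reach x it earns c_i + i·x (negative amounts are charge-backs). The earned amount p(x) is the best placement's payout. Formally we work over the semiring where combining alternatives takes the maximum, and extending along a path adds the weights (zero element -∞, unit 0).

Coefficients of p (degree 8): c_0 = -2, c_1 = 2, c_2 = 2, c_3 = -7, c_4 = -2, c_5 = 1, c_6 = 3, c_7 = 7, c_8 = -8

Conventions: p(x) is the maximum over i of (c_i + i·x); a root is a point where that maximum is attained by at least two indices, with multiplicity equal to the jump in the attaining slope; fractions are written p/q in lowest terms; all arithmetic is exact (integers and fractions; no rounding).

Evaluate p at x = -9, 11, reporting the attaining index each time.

p(-9) = max(-2+0·(-9)=-2, 2+1·(-9)=-7, 2+2·(-9)=-16, -7+3·(-9)=-34, -2+4·(-9)=-38, 1+5·(-9)=-44, 3+6·(-9)=-51, 7+7·(-9)=-56, -8+8·(-9)=-80) = -2 (attained by i=0)
p(11) = max(-2+0·11=-2, 2+1·11=13, 2+2·11=24, -7+3·11=26, -2+4·11=42, 1+5·11=56, 3+6·11=69, 7+7·11=84, -8+8·11=80) = 84 (attained by i=7)
Answer: p(-9) = -2; p(11) = 84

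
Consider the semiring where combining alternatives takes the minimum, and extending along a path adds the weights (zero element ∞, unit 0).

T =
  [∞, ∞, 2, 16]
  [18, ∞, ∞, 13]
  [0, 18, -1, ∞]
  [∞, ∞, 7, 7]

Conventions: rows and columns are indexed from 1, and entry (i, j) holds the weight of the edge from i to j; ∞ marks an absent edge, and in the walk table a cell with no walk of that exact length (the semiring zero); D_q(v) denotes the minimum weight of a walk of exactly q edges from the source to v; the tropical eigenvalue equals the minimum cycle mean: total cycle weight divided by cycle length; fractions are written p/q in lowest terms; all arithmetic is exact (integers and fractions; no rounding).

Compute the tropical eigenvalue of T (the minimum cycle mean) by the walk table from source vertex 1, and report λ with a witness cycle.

q=0: [0, ∞, ∞, ∞]
q=1: [∞, ∞, 2, 16]
q=2: [2, 20, 1, 23]
q=3: [1, 19, 0, 18]
q=4: [0, 18, -1, 17]
Optimal cycle mean attained by: cycle 3->3, total (-1), length 1.
Answer: λ = -1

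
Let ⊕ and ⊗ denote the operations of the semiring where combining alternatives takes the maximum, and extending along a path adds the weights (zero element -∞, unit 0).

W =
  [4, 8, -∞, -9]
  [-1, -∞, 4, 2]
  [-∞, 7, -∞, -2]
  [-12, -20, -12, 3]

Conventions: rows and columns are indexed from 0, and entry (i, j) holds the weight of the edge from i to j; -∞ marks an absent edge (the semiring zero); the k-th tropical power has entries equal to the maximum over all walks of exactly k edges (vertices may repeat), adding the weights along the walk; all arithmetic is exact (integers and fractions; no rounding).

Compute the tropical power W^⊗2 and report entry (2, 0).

W^⊗2:
  [8, 12, 12, 10]
  [3, 11, -10, 5]
  [6, -22, 11, 9]
  [-8, -4, -9, 6]
Key observation: the optimum is the walk 2->1->0, with weight 7 + (-1) = 6.
Optimal value attained by: walk 2->1->0.
Answer: (W^⊗2)[2][0] = 6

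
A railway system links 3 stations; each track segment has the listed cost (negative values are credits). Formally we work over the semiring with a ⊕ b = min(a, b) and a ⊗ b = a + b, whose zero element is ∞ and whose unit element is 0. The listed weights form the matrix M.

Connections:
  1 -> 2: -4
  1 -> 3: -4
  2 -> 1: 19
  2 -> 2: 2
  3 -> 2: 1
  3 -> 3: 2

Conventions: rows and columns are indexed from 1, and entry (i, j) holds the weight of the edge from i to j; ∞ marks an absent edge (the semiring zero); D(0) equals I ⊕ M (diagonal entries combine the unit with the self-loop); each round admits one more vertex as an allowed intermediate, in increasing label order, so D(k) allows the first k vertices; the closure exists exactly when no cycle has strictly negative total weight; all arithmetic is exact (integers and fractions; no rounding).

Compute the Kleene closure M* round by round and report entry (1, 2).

D(0):
  [0, -4, -4]
  [19, 0, ∞]
  [∞, 1, 0]
D(1):
  [0, -4, -4]
  [19, 0, 15]
  [∞, 1, 0]
D(2):
  [0, -4, -4]
  [19, 0, 15]
  [20, 1, 0]
D(3):
  [0, -4, -4]
  [19, 0, 15]
  [20, 1, 0]
Answer: M*[1][2] = -4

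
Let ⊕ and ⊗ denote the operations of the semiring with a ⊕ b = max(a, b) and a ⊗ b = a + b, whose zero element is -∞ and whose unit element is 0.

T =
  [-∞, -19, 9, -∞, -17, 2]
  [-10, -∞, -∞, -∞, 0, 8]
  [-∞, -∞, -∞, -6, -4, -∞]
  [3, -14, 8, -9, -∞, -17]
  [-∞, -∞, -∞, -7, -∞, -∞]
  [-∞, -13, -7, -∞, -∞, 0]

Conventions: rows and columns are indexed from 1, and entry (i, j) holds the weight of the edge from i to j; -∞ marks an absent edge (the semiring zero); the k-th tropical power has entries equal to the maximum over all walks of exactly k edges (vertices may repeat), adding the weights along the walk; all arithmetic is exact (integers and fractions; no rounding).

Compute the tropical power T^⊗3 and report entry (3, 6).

T^⊗2:
  [-29, -11, -5, 3, 5, 2]
  [-∞, -5, 1, -7, -27, 8]
  [-3, -20, 2, -11, -∞, -23]
  [-6, -16, 12, 2, 4, 5]
  [-4, -21, 1, -16, -∞, -24]
  [-23, -13, -7, -13, -11, 0]
T^⊗3:
  [6, -11, 11, -2, -9, 2]
  [-4, -5, 1, -5, -3, 8]
  [-8, -22, 6, -4, -2, -1]
  [5, -8, 10, 6, 8, 5]
  [-13, -23, 5, -5, -3, -2]
  [-10, -13, -5, -13, -11, 0]
Key observation: the optimum is the walk 3->4->1->6, with weight (-6) + 3 + 2 = -1.
Optimal value attained by: walk 3->4->1->6.
Answer: (T^⊗3)[3][6] = -1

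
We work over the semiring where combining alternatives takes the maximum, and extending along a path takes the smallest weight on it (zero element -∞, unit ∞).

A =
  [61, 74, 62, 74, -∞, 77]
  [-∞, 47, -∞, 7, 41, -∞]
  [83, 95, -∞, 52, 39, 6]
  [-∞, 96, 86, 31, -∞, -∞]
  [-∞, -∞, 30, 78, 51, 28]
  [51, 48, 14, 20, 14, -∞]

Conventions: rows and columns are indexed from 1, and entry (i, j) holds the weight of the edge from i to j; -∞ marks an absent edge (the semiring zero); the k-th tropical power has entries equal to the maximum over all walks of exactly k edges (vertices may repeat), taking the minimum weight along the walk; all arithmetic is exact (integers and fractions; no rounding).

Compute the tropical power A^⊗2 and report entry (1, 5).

A^⊗2:
  [62, 74, 74, 61, 41, 61]
  [-∞, 47, 30, 41, 41, 28]
  [61, 74, 62, 74, 41, 77]
  [83, 86, 31, 52, 41, 6]
  [30, 78, 78, 51, 51, 28]
  [51, 51, 51, 51, 41, 51]
Key observation: the optimum is the walk 1->2->5, with weight 74 min 41 = 41.
Optimal value attained by: walk 1->2->5.
Answer: (A^⊗2)[1][5] = 41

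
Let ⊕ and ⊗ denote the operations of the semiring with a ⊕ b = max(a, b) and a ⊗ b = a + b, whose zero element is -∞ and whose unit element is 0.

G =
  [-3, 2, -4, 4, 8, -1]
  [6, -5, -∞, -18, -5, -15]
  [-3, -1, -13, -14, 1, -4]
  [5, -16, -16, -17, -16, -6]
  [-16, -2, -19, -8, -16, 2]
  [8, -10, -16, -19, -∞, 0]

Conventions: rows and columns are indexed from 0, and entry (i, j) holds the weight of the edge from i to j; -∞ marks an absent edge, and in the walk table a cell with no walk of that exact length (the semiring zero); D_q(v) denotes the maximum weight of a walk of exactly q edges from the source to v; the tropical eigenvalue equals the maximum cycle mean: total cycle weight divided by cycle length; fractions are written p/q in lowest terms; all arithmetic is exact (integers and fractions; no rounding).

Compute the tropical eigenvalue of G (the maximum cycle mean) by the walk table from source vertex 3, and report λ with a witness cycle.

q=0: [-∞, -∞, -∞, 0, -∞, -∞]
q=1: [5, -16, -16, -17, -16, -6]
q=2: [2, 7, 1, 9, 13, 4]
q=3: [14, 11, -2, 6, 10, 15]
q=4: [23, 16, 10, 18, 22, 15]
q=5: [23, 25, 19, 27, 31, 24]
q=6: [32, 29, 19, 27, 31, 33]
Optimal cycle mean attained by: cycle 0->4->5->0, total 8 + 2 + 8, length 3.
Answer: λ = 6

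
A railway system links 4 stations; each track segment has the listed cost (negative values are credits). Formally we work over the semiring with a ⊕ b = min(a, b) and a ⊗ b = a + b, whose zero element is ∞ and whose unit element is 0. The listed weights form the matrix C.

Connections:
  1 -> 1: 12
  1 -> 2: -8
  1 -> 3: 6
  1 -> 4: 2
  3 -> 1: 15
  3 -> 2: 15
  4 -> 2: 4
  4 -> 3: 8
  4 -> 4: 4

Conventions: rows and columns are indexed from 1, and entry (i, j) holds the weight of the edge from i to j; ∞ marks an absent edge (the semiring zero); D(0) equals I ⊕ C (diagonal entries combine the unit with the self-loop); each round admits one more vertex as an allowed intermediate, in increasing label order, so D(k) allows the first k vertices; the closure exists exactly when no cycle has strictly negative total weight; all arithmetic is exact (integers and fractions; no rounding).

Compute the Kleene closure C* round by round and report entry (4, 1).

D(0):
  [0, -8, 6, 2]
  [∞, 0, ∞, ∞]
  [15, 15, 0, ∞]
  [∞, 4, 8, 0]
D(1):
  [0, -8, 6, 2]
  [∞, 0, ∞, ∞]
  [15, 7, 0, 17]
  [∞, 4, 8, 0]
D(2):
  [0, -8, 6, 2]
  [∞, 0, ∞, ∞]
  [15, 7, 0, 17]
  [∞, 4, 8, 0]
D(3):
  [0, -8, 6, 2]
  [∞, 0, ∞, ∞]
  [15, 7, 0, 17]
  [23, 4, 8, 0]
D(4):
  [0, -8, 6, 2]
  [∞, 0, ∞, ∞]
  [15, 7, 0, 17]
  [23, 4, 8, 0]
Answer: C*[4][1] = 23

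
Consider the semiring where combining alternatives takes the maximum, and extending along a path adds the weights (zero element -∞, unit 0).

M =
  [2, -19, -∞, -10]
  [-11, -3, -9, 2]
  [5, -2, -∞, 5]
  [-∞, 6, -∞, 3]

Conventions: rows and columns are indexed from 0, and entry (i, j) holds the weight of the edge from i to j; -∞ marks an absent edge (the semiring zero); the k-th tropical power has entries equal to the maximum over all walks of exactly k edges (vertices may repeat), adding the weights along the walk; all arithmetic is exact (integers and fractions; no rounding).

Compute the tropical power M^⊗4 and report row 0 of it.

M^⊗2:
  [4, -4, -28, -7]
  [-4, 8, -12, 5]
  [7, 11, -11, 8]
  [-5, 9, -3, 8]
M^⊗3:
  [6, -1, -13, -2]
  [-2, 11, -1, 10]
  [9, 14, 2, 13]
  [2, 14, 0, 11]
M^⊗4:
  [8, 4, -10, 1]
  [4, 16, 2, 13]
  [11, 19, 5, 16]
  [5, 17, 5, 16]
Answer: row 0 of M^⊗4 = [8, 4, -10, 1]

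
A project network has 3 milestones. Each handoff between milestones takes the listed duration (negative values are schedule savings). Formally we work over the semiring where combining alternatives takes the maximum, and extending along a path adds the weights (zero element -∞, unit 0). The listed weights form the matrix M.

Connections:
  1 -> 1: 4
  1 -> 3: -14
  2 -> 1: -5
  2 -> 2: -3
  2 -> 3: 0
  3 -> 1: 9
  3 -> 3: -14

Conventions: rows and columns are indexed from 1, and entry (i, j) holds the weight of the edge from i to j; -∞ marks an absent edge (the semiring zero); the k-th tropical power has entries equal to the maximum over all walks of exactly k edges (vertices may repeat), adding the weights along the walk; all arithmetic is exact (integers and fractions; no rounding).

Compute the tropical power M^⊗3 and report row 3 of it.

M^⊗2:
  [8, -∞, -10]
  [9, -6, -3]
  [13, -∞, -5]
M^⊗3:
  [12, -∞, -6]
  [13, -9, -5]
  [17, -∞, -1]
Answer: row 3 of M^⊗3 = [17, -∞, -1]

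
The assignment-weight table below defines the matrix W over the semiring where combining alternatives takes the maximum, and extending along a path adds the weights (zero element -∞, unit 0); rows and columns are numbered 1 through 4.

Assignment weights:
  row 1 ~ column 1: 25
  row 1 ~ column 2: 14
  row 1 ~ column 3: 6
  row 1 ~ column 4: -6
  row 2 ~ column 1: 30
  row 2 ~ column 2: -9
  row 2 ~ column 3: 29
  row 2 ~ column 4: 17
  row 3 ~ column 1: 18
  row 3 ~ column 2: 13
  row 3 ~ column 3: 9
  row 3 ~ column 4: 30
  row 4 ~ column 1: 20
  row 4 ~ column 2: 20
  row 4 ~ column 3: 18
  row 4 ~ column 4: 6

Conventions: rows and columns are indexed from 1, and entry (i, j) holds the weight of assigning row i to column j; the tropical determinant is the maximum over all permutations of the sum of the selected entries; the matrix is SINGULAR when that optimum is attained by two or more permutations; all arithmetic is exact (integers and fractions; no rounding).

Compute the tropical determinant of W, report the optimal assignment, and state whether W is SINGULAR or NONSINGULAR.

σ = (1, 2, 3, 4): 25 + (-9) + 9 + 6 = 31
σ = (1, 2, 4, 3): 25 + (-9) + 30 + 18 = 64
σ = (1, 3, 2, 4): 25 + 29 + 13 + 6 = 73
σ = (1, 3, 4, 2): 25 + 29 + 30 + 20 = 104
σ = (1, 4, 2, 3): 25 + 17 + 13 + 18 = 73
σ = (1, 4, 3, 2): 25 + 17 + 9 + 20 = 71
σ = (2, 1, 3, 4): 14 + 30 + 9 + 6 = 59
σ = (2, 1, 4, 3): 14 + 30 + 30 + 18 = 92
σ = (2, 3, 1, 4): 14 + 29 + 18 + 6 = 67
σ = (2, 3, 4, 1): 14 + 29 + 30 + 20 = 93
σ = (2, 4, 1, 3): 14 + 17 + 18 + 18 = 67
σ = (2, 4, 3, 1): 14 + 17 + 9 + 20 = 60
σ = (3, 1, 2, 4): 6 + 30 + 13 + 6 = 55
σ = (3, 1, 4, 2): 6 + 30 + 30 + 20 = 86
σ = (3, 2, 1, 4): 6 + (-9) + 18 + 6 = 21
σ = (3, 2, 4, 1): 6 + (-9) + 30 + 20 = 47
σ = (3, 4, 1, 2): 6 + 17 + 18 + 20 = 61
σ = (3, 4, 2, 1): 6 + 17 + 13 + 20 = 56
σ = (4, 1, 2, 3): (-6) + 30 + 13 + 18 = 55
σ = (4, 1, 3, 2): (-6) + 30 + 9 + 20 = 53
σ = (4, 2, 1, 3): (-6) + (-9) + 18 + 18 = 21
σ = (4, 2, 3, 1): (-6) + (-9) + 9 + 20 = 14
σ = (4, 3, 1, 2): (-6) + 29 + 18 + 20 = 61
σ = (4, 3, 2, 1): (-6) + 29 + 13 + 20 = 56
Optimal value attained by: σ = (1, 3, 4, 2).
Answer: det⊕(W) = 104; verdict: NONSINGULAR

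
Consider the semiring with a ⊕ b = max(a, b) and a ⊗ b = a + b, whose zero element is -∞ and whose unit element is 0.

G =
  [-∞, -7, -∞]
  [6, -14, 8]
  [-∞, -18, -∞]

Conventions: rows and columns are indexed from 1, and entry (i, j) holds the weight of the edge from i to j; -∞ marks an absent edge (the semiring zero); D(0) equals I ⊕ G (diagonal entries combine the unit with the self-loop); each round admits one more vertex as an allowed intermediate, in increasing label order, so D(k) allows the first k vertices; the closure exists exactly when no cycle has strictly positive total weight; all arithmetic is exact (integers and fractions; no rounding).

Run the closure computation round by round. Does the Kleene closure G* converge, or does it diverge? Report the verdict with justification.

D(0):
  [0, -7, -∞]
  [6, 0, 8]
  [-∞, -18, 0]
D(1):
  [0, -7, -∞]
  [6, 0, 8]
  [-∞, -18, 0]
D(2):
  [0, -7, 1]
  [6, 0, 8]
  [-12, -18, 0]
D(3):
  [0, -7, 1]
  [6, 0, 8]
  [-12, -18, 0]
Key observation: every diagonal entry stays at the unit through all rounds, so no improving cycle exists.
Answer: CONVERGES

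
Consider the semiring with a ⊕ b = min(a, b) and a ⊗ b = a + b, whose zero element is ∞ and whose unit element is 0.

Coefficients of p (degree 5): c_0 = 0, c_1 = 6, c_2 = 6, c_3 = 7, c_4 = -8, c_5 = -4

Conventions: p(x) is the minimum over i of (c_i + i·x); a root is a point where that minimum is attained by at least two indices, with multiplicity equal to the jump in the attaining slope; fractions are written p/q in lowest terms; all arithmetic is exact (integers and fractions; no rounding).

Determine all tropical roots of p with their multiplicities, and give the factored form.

hull edge (i=0, c=0) to (i=4, c=-8): slope -2, span 4
hull edge (i=4, c=-8) to (i=5, c=-4): slope 4, span 1
Factored form: p(x) = -4 ⊗ (x ⊕ (-4)) ⊗ (x ⊕ 2) ⊗ (x ⊕ 2) ⊗ (x ⊕ 2) ⊗ (x ⊕ 2)
Answer: roots = -4 (mult 1), 2 (mult 4)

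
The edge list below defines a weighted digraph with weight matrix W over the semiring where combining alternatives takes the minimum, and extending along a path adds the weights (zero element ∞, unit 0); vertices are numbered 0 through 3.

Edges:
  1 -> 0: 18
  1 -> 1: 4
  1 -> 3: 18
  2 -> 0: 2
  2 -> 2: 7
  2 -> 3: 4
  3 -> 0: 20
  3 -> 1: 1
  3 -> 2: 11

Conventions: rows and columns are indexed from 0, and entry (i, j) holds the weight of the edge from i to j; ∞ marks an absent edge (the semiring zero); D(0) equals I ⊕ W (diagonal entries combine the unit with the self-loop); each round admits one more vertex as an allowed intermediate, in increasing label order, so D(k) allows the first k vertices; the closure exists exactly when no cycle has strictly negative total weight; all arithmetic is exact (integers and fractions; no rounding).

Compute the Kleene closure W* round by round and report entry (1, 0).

D(0):
  [0, ∞, ∞, ∞]
  [18, 0, ∞, 18]
  [2, ∞, 0, 4]
  [20, 1, 11, 0]
D(1):
  [0, ∞, ∞, ∞]
  [18, 0, ∞, 18]
  [2, ∞, 0, 4]
  [20, 1, 11, 0]
D(2):
  [0, ∞, ∞, ∞]
  [18, 0, ∞, 18]
  [2, ∞, 0, 4]
  [19, 1, 11, 0]
D(3):
  [0, ∞, ∞, ∞]
  [18, 0, ∞, 18]
  [2, ∞, 0, 4]
  [13, 1, 11, 0]
D(4):
  [0, ∞, ∞, ∞]
  [18, 0, 29, 18]
  [2, 5, 0, 4]
  [13, 1, 11, 0]
Answer: W*[1][0] = 18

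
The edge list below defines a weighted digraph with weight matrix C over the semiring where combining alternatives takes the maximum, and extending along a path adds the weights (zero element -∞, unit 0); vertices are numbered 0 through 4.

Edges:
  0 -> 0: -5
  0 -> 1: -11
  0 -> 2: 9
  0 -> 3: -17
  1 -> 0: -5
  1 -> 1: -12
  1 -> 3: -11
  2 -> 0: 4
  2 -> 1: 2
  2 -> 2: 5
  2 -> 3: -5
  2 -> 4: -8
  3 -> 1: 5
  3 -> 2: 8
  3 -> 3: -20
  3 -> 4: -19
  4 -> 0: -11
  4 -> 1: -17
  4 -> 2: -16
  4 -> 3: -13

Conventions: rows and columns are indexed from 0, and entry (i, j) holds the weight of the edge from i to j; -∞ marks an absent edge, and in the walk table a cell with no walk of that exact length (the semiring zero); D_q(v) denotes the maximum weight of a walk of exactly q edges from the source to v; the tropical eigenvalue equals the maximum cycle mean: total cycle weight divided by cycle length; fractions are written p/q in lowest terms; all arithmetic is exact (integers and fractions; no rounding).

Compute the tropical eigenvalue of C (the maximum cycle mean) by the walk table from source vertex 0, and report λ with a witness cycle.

q=0: [0, -∞, -∞, -∞, -∞]
q=1: [-5, -11, 9, -17, -∞]
q=2: [13, 11, 14, 4, 1]
q=3: [18, 16, 22, 9, 6]
q=4: [26, 24, 27, 17, 14]
q=5: [31, 29, 35, 22, 19]
Optimal cycle mean attained by: cycle 0->2->0, total 9 + 4, length 2.
Answer: λ = 13/2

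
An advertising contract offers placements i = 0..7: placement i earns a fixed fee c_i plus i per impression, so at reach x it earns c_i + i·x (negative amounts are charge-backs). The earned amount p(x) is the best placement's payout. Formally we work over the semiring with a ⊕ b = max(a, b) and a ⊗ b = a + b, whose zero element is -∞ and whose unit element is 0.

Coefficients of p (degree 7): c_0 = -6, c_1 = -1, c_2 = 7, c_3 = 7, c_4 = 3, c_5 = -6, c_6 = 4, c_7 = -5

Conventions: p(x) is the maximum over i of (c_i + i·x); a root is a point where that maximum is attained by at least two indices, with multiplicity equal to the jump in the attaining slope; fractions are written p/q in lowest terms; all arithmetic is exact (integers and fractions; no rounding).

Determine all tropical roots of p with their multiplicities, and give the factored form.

hull edge (i=0, c=-6) to (i=2, c=7): slope 13/2, span 2
hull edge (i=2, c=7) to (i=3, c=7): slope 0, span 1
hull edge (i=3, c=7) to (i=6, c=4): slope -1, span 3
hull edge (i=6, c=4) to (i=7, c=-5): slope -9, span 1
Factored form: p(x) = -5 ⊗ (x ⊕ (-13/2)) ⊗ (x ⊕ (-13/2)) ⊗ (x ⊕ 0) ⊗ (x ⊕ 1) ⊗ (x ⊕ 1) ⊗ (x ⊕ 1) ⊗ (x ⊕ 9)
Answer: roots = -13/2 (mult 2), 0 (mult 1), 1 (mult 3), 9 (mult 1)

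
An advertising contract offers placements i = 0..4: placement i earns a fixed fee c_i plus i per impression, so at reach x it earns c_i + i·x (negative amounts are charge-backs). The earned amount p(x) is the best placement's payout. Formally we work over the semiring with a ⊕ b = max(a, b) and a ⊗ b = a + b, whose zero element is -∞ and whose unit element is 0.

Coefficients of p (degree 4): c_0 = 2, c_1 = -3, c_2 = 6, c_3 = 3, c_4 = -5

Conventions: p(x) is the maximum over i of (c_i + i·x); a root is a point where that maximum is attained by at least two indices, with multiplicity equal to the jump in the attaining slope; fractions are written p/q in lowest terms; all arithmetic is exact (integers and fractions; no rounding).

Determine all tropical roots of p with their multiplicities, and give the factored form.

hull edge (i=0, c=2) to (i=2, c=6): slope 2, span 2
hull edge (i=2, c=6) to (i=3, c=3): slope -3, span 1
hull edge (i=3, c=3) to (i=4, c=-5): slope -8, span 1
Factored form: p(x) = -5 ⊗ (x ⊕ (-2)) ⊗ (x ⊕ (-2)) ⊗ (x ⊕ 3) ⊗ (x ⊕ 8)
Answer: roots = -2 (mult 2), 3 (mult 1), 8 (mult 1)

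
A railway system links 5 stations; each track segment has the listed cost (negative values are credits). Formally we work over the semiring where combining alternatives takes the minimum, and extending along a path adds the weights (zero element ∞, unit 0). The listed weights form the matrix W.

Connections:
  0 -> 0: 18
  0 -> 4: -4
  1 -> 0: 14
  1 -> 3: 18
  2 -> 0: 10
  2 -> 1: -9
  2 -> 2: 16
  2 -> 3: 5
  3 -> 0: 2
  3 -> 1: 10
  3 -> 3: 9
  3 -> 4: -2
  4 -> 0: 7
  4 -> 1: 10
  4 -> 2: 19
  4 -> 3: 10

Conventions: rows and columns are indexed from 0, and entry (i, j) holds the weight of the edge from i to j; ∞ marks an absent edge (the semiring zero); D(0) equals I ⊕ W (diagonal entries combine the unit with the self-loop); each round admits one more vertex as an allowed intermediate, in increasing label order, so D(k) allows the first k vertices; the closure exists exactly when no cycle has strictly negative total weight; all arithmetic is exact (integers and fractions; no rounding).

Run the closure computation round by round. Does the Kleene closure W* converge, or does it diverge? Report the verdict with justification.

D(0):
  [0, ∞, ∞, ∞, -4]
  [14, 0, ∞, 18, ∞]
  [10, -9, 0, 5, ∞]
  [2, 10, ∞, 0, -2]
  [7, 10, 19, 10, 0]
D(1):
  [0, ∞, ∞, ∞, -4]
  [14, 0, ∞, 18, 10]
  [10, -9, 0, 5, 6]
  [2, 10, ∞, 0, -2]
  [7, 10, 19, 10, 0]
D(2):
  [0, ∞, ∞, ∞, -4]
  [14, 0, ∞, 18, 10]
  [5, -9, 0, 5, 1]
  [2, 10, ∞, 0, -2]
  [7, 10, 19, 10, 0]
D(3):
  [0, ∞, ∞, ∞, -4]
  [14, 0, ∞, 18, 10]
  [5, -9, 0, 5, 1]
  [2, 10, ∞, 0, -2]
  [7, 10, 19, 10, 0]
D(4):
  [0, ∞, ∞, ∞, -4]
  [14, 0, ∞, 18, 10]
  [5, -9, 0, 5, 1]
  [2, 10, ∞, 0, -2]
  [7, 10, 19, 10, 0]
D(5):
  [0, 6, 15, 6, -4]
  [14, 0, 29, 18, 10]
  [5, -9, 0, 5, 1]
  [2, 8, 17, 0, -2]
  [7, 10, 19, 10, 0]
Key observation: every diagonal entry stays at the unit through all rounds, so no improving cycle exists.
Answer: CONVERGES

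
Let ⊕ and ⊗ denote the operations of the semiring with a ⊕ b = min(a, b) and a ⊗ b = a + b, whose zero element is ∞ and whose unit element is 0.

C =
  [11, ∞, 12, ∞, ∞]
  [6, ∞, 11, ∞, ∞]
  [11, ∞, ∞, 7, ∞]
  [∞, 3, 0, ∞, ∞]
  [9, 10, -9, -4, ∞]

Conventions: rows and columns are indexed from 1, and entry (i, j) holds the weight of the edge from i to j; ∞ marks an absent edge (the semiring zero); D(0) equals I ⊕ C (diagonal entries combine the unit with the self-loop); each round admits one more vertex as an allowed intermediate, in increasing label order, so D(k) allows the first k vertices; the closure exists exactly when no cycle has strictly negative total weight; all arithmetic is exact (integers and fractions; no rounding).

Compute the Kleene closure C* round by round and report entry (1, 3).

D(0):
  [0, ∞, 12, ∞, ∞]
  [6, 0, 11, ∞, ∞]
  [11, ∞, 0, 7, ∞]
  [∞, 3, 0, 0, ∞]
  [9, 10, -9, -4, 0]
D(1):
  [0, ∞, 12, ∞, ∞]
  [6, 0, 11, ∞, ∞]
  [11, ∞, 0, 7, ∞]
  [∞, 3, 0, 0, ∞]
  [9, 10, -9, -4, 0]
D(2):
  [0, ∞, 12, ∞, ∞]
  [6, 0, 11, ∞, ∞]
  [11, ∞, 0, 7, ∞]
  [9, 3, 0, 0, ∞]
  [9, 10, -9, -4, 0]
D(3):
  [0, ∞, 12, 19, ∞]
  [6, 0, 11, 18, ∞]
  [11, ∞, 0, 7, ∞]
  [9, 3, 0, 0, ∞]
  [2, 10, -9, -4, 0]
D(4):
  [0, 22, 12, 19, ∞]
  [6, 0, 11, 18, ∞]
  [11, 10, 0, 7, ∞]
  [9, 3, 0, 0, ∞]
  [2, -1, -9, -4, 0]
D(5):
  [0, 22, 12, 19, ∞]
  [6, 0, 11, 18, ∞]
  [11, 10, 0, 7, ∞]
  [9, 3, 0, 0, ∞]
  [2, -1, -9, -4, 0]
Answer: C*[1][3] = 12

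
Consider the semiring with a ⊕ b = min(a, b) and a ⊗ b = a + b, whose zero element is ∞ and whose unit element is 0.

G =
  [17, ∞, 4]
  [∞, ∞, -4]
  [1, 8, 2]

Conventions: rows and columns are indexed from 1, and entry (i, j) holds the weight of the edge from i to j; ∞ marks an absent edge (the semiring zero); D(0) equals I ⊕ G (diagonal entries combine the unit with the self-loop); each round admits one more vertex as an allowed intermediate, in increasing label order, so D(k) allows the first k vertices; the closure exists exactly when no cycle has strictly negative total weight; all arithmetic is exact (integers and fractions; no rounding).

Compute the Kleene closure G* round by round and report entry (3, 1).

D(0):
  [0, ∞, 4]
  [∞, 0, -4]
  [1, 8, 0]
D(1):
  [0, ∞, 4]
  [∞, 0, -4]
  [1, 8, 0]
D(2):
  [0, ∞, 4]
  [∞, 0, -4]
  [1, 8, 0]
D(3):
  [0, 12, 4]
  [-3, 0, -4]
  [1, 8, 0]
Answer: G*[3][1] = 1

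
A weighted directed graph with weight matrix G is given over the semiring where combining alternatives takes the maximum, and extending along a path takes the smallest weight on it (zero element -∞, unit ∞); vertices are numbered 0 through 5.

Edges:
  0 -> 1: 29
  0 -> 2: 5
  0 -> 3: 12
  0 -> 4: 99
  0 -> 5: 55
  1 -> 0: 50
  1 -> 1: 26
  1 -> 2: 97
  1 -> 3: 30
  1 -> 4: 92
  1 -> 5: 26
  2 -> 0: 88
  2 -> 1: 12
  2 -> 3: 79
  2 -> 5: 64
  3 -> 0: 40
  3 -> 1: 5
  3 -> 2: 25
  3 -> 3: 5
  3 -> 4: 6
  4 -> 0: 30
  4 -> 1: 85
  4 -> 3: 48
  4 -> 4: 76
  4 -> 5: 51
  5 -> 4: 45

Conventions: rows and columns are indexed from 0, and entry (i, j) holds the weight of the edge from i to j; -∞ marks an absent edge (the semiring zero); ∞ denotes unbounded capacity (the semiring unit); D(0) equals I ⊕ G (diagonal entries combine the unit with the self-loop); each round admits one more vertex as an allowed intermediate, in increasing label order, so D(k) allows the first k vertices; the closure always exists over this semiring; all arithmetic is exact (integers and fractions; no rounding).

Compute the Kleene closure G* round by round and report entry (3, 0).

D(0):
  [∞, 29, 5, 12, 99, 55]
  [50, ∞, 97, 30, 92, 26]
  [88, 12, ∞, 79, -∞, 64]
  [40, 5, 25, ∞, 6, -∞]
  [30, 85, -∞, 48, ∞, 51]
  [-∞, -∞, -∞, -∞, 45, ∞]
D(1):
  [∞, 29, 5, 12, 99, 55]
  [50, ∞, 97, 30, 92, 50]
  [88, 29, ∞, 79, 88, 64]
  [40, 29, 25, ∞, 40, 40]
  [30, 85, 5, 48, ∞, 51]
  [-∞, -∞, -∞, -∞, 45, ∞]
D(2):
  [∞, 29, 29, 29, 99, 55]
  [50, ∞, 97, 30, 92, 50]
  [88, 29, ∞, 79, 88, 64]
  [40, 29, 29, ∞, 40, 40]
  [50, 85, 85, 48, ∞, 51]
  [-∞, -∞, -∞, -∞, 45, ∞]
D(3):
  [∞, 29, 29, 29, 99, 55]
  [88, ∞, 97, 79, 92, 64]
  [88, 29, ∞, 79, 88, 64]
  [40, 29, 29, ∞, 40, 40]
  [85, 85, 85, 79, ∞, 64]
  [-∞, -∞, -∞, -∞, 45, ∞]
D(4):
  [∞, 29, 29, 29, 99, 55]
  [88, ∞, 97, 79, 92, 64]
  [88, 29, ∞, 79, 88, 64]
  [40, 29, 29, ∞, 40, 40]
  [85, 85, 85, 79, ∞, 64]
  [-∞, -∞, -∞, -∞, 45, ∞]
D(5):
  [∞, 85, 85, 79, 99, 64]
  [88, ∞, 97, 79, 92, 64]
  [88, 85, ∞, 79, 88, 64]
  [40, 40, 40, ∞, 40, 40]
  [85, 85, 85, 79, ∞, 64]
  [45, 45, 45, 45, 45, ∞]
D(6):
  [∞, 85, 85, 79, 99, 64]
  [88, ∞, 97, 79, 92, 64]
  [88, 85, ∞, 79, 88, 64]
  [40, 40, 40, ∞, 40, 40]
  [85, 85, 85, 79, ∞, 64]
  [45, 45, 45, 45, 45, ∞]
Answer: G*[3][0] = 40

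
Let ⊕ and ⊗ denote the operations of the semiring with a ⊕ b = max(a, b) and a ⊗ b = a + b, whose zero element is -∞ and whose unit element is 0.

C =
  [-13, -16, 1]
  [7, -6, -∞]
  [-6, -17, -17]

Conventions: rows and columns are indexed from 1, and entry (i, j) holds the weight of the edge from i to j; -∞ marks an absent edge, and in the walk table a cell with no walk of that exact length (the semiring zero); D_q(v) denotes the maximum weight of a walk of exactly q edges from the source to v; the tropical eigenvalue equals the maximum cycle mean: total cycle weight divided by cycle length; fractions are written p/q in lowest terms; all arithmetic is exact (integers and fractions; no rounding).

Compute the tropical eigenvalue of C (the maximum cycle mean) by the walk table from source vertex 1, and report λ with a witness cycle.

q=0: [0, -∞, -∞]
q=1: [-13, -16, 1]
q=2: [-5, -16, -12]
q=3: [-9, -21, -4]
Optimal cycle mean attained by: cycle 1->3->1, total 1 + (-6), length 2.
Answer: λ = -5/2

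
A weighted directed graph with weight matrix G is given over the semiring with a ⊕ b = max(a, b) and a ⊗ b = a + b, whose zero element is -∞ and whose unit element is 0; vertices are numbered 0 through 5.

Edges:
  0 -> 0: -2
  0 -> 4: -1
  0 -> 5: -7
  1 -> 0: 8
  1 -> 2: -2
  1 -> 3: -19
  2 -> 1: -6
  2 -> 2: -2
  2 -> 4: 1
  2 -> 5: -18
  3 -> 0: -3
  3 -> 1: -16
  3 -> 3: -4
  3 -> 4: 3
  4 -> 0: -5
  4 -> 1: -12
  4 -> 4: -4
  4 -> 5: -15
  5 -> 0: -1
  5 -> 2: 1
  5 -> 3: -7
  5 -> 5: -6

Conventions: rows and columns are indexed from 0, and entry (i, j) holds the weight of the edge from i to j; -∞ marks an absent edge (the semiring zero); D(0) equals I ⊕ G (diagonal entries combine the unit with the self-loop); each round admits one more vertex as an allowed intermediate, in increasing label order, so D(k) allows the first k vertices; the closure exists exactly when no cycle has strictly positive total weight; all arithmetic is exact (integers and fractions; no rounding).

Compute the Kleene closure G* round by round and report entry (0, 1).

D(0):
  [0, -∞, -∞, -∞, -1, -7]
  [8, 0, -2, -19, -∞, -∞]
  [-∞, -6, 0, -∞, 1, -18]
  [-3, -16, -∞, 0, 3, -∞]
  [-5, -12, -∞, -∞, 0, -15]
  [-1, -∞, 1, -7, -∞, 0]
D(1):
  [0, -∞, -∞, -∞, -1, -7]
  [8, 0, -2, -19, 7, 1]
  [-∞, -6, 0, -∞, 1, -18]
  [-3, -16, -∞, 0, 3, -10]
  [-5, -12, -∞, -∞, 0, -12]
  [-1, -∞, 1, -7, -2, 0]
D(2):
  [0, -∞, -∞, -∞, -1, -7]
  [8, 0, -2, -19, 7, 1]
  [2, -6, 0, -25, 1, -5]
  [-3, -16, -18, 0, 3, -10]
  [-4, -12, -14, -31, 0, -11]
  [-1, -∞, 1, -7, -2, 0]
D(3):
  [0, -∞, -∞, -∞, -1, -7]
  [8, 0, -2, -19, 7, 1]
  [2, -6, 0, -25, 1, -5]
  [-3, -16, -18, 0, 3, -10]
  [-4, -12, -14, -31, 0, -11]
  [3, -5, 1, -7, 2, 0]
D(4):
  [0, -∞, -∞, -∞, -1, -7]
  [8, 0, -2, -19, 7, 1]
  [2, -6, 0, -25, 1, -5]
  [-3, -16, -18, 0, 3, -10]
  [-4, -12, -14, -31, 0, -11]
  [3, -5, 1, -7, 2, 0]
D(5):
  [0, -13, -15, -32, -1, -7]
  [8, 0, -2, -19, 7, 1]
  [2, -6, 0, -25, 1, -5]
  [-1, -9, -11, 0, 3, -8]
  [-4, -12, -14, -31, 0, -11]
  [3, -5, 1, -7, 2, 0]
D(6):
  [0, -12, -6, -14, -1, -7]
  [8, 0, 2, -6, 7, 1]
  [2, -6, 0, -12, 1, -5]
  [-1, -9, -7, 0, 3, -8]
  [-4, -12, -10, -18, 0, -11]
  [3, -5, 1, -7, 2, 0]
Answer: G*[0][1] = -12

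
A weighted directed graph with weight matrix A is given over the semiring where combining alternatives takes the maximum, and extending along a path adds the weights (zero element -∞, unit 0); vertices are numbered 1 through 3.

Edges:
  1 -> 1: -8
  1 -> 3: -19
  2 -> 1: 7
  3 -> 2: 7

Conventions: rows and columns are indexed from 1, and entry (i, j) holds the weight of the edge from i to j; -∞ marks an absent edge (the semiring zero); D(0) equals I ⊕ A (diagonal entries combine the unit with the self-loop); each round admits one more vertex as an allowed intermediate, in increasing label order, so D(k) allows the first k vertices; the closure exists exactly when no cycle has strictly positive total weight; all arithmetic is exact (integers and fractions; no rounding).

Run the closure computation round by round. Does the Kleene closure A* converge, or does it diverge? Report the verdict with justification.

D(0):
  [0, -∞, -19]
  [7, 0, -∞]
  [-∞, 7, 0]
D(1):
  [0, -∞, -19]
  [7, 0, -12]
  [-∞, 7, 0]
D(2):
  [0, -∞, -19]
  [7, 0, -12]
  [14, 7, 0]
D(3):
  [0, -12, -19]
  [7, 0, -12]
  [14, 7, 0]
Key observation: every diagonal entry stays at the unit through all rounds, so no improving cycle exists.
Answer: CONVERGES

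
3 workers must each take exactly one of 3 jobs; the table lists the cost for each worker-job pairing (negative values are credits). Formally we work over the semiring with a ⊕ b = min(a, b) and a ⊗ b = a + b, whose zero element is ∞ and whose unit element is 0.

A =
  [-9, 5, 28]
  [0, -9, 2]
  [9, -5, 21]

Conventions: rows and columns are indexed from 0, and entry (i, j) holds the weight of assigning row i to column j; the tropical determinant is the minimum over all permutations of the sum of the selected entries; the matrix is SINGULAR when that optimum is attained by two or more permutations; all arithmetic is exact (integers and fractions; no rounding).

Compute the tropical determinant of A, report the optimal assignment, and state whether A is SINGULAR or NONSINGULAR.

σ = (0, 1, 2): (-9) + (-9) + 21 = 3
σ = (0, 2, 1): (-9) + 2 + (-5) = -12
σ = (1, 0, 2): 5 + 0 + 21 = 26
σ = (1, 2, 0): 5 + 2 + 9 = 16
σ = (2, 0, 1): 28 + 0 + (-5) = 23
σ = (2, 1, 0): 28 + (-9) + 9 = 28
Optimal value attained by: σ = (0, 2, 1).
Answer: det⊕(A) = -12; verdict: NONSINGULAR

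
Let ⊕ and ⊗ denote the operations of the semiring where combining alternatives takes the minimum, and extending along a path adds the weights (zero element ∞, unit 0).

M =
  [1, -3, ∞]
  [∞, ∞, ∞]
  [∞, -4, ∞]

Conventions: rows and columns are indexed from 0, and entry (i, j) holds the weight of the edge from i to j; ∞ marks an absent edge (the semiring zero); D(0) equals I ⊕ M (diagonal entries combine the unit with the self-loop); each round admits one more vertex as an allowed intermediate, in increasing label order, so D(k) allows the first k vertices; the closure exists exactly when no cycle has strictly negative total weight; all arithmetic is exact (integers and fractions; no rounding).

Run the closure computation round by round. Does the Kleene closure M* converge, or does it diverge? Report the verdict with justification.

D(0):
  [0, -3, ∞]
  [∞, 0, ∞]
  [∞, -4, 0]
D(1):
  [0, -3, ∞]
  [∞, 0, ∞]
  [∞, -4, 0]
D(2):
  [0, -3, ∞]
  [∞, 0, ∞]
  [∞, -4, 0]
D(3):
  [0, -3, ∞]
  [∞, 0, ∞]
  [∞, -4, 0]
Key observation: every diagonal entry stays at the unit through all rounds, so no improving cycle exists.
Answer: CONVERGES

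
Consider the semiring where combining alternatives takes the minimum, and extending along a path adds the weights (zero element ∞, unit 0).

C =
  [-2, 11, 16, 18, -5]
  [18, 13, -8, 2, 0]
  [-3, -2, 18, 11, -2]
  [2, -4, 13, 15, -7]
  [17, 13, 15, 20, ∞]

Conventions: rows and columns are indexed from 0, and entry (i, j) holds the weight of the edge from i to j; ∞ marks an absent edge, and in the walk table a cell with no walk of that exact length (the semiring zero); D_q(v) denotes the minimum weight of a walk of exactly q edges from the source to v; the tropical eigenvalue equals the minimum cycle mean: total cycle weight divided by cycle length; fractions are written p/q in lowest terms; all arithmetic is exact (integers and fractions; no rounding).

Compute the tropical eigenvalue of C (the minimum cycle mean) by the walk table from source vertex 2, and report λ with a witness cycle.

q=0: [∞, ∞, 0, ∞, ∞]
q=1: [-3, -2, 18, 11, -2]
q=2: [-5, 7, -10, 0, -8]
q=3: [-13, -12, -1, 1, -12]
q=4: [-15, -3, -20, -10, -18]
q=5: [-23, -22, -11, -9, -22]
Optimal cycle mean attained by: cycle 1->2->1, total (-8) + (-2), length 2.
Answer: λ = -5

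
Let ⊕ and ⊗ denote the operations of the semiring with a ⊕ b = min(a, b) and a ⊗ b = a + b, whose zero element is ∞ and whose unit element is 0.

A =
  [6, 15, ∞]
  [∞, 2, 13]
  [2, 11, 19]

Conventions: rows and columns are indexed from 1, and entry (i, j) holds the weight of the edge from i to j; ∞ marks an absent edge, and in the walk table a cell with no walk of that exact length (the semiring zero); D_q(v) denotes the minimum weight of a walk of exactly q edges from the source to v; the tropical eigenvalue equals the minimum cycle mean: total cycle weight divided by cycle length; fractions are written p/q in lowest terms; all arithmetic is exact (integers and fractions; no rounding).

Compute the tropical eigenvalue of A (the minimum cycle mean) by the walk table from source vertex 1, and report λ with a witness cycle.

q=0: [0, ∞, ∞]
q=1: [6, 15, ∞]
q=2: [12, 17, 28]
q=3: [18, 19, 30]
Optimal cycle mean attained by: cycle 2->2, total 2, length 1.
Answer: λ = 2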